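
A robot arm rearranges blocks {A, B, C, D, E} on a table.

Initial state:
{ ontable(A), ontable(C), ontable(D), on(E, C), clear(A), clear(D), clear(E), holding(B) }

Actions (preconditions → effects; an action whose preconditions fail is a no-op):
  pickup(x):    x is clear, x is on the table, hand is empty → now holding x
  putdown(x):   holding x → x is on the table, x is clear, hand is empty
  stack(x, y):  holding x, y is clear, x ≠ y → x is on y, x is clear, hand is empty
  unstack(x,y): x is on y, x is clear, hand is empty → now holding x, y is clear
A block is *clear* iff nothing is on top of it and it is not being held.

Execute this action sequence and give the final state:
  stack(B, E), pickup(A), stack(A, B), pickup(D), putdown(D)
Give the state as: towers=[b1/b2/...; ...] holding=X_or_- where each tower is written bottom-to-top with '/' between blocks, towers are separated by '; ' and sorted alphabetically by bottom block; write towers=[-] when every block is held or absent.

step 1 (stack(B, E)): towers=[A; C/E/B; D] holding=-
step 2 (pickup(A)): towers=[C/E/B; D] holding=A
step 3 (stack(A, B)): towers=[C/E/B/A; D] holding=-
step 4 (pickup(D)): towers=[C/E/B/A] holding=D
step 5 (putdown(D)): towers=[C/E/B/A; D] holding=-

towers=[C/E/B/A; D] holding=-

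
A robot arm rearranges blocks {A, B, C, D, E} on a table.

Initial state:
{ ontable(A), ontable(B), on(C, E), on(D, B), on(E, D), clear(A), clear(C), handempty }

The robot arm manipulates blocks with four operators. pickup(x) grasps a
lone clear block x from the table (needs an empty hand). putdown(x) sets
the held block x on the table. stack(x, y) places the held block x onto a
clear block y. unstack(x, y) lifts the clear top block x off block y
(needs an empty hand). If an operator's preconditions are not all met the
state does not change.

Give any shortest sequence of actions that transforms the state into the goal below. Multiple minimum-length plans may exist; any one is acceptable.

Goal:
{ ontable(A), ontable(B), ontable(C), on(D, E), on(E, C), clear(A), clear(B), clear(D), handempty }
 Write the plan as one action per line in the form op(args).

step 1 (unstack(C, E)): towers=[A; B/D/E] holding=C
step 2 (putdown(C)): towers=[A; B/D/E; C] holding=-
step 3 (unstack(E, D)): towers=[A; B/D; C] holding=E
step 4 (stack(E, C)): towers=[A; B/D; C/E] holding=-
step 5 (unstack(D, B)): towers=[A; B; C/E] holding=D
step 6 (stack(D, E)): towers=[A; B; C/E/D] holding=-
goal check: towers=[A; B; C/E/D] holding=- — reached (length 6, optimal by BFS)

unstack(C, E)
putdown(C)
unstack(E, D)
stack(E, C)
unstack(D, B)
stack(D, E)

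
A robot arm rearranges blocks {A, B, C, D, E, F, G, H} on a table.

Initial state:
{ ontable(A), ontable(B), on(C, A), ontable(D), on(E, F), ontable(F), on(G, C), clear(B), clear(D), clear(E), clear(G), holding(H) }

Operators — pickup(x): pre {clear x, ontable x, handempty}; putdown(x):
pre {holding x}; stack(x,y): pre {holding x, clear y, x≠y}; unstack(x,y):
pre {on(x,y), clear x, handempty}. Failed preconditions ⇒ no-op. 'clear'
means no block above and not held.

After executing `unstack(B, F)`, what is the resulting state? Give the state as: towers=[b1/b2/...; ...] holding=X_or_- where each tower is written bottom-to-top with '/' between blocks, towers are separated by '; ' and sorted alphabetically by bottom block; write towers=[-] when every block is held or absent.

towers=[A/C/G; B; D; F/E] holding=H

before: towers=[A/C/G; B; D; F/E] holding=H
pre[unstack(B, F)]: on(B,F) no, clear(B) yes, handempty no
on(B,F), handempty unmet → unstack(B, F) is a no-op
after:  towers=[A/C/G; B; D; F/E] holding=H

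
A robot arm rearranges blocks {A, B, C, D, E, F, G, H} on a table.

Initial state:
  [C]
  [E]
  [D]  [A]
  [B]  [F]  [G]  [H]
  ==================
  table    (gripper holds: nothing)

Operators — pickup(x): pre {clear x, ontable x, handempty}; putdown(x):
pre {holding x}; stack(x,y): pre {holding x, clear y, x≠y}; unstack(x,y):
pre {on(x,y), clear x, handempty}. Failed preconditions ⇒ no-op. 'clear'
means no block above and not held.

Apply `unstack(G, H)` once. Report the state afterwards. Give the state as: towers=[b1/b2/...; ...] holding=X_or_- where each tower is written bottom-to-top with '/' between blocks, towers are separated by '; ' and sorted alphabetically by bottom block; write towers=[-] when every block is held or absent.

towers=[B/D/E/C; F/A; G; H] holding=-

before: towers=[B/D/E/C; F/A; G; H] holding=-
pre[unstack(G, H)]: on(G,H) ✗, clear(G) ✓, handempty ✓
on(G,H) unmet → unstack(G, H) is a no-op
after:  towers=[B/D/E/C; F/A; G; H] holding=-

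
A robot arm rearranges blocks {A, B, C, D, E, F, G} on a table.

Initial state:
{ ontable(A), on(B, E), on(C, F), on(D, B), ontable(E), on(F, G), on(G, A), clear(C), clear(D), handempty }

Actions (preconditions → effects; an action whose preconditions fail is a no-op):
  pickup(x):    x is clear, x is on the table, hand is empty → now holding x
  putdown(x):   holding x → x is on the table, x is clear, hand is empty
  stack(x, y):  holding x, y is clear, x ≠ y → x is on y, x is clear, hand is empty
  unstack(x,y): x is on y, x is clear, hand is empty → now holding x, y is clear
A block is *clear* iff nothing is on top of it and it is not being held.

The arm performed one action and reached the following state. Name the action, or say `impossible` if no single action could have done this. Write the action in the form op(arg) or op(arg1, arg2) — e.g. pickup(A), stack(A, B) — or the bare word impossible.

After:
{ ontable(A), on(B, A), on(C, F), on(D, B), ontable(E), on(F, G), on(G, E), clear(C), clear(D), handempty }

target: towers=[A/B/D; E/G/F/C] holding=-
     unstack(D, B) → towers=[A/G/F/C; E/B] holding=D
     unstack(C, F) → towers=[A/G/F; E/B/D] holding=C
none of the 2 applicable actions match → impossible

impossible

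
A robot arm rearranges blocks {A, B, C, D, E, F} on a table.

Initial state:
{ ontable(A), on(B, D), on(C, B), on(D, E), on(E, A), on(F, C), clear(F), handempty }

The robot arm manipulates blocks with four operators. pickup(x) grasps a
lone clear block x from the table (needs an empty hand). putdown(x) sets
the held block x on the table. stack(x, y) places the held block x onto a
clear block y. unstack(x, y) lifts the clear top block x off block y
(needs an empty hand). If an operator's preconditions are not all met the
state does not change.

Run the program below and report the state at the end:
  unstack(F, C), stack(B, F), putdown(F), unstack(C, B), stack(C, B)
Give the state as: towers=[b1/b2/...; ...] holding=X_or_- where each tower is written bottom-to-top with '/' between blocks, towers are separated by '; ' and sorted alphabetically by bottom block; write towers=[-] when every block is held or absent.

towers=[A/E/D/B/C; F] holding=-

step 1 (unstack(F, C)): towers=[A/E/D/B/C] holding=F
step 2 (stack(B, F)) [no-op]: towers=[A/E/D/B/C] holding=F
step 3 (putdown(F)): towers=[A/E/D/B/C; F] holding=-
step 4 (unstack(C, B)): towers=[A/E/D/B; F] holding=C
step 5 (stack(C, B)): towers=[A/E/D/B/C; F] holding=-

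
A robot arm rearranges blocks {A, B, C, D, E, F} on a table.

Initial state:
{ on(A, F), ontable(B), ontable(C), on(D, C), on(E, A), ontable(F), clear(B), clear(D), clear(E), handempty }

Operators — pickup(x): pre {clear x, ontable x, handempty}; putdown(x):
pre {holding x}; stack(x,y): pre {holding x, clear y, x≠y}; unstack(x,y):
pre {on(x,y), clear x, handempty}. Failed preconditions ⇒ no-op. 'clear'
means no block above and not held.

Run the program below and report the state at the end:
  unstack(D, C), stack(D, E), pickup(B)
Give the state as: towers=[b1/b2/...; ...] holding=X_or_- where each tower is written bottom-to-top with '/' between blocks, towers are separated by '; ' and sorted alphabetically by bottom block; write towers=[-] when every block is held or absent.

towers=[C; F/A/E/D] holding=B

step 1 (unstack(D, C)): towers=[B; C; F/A/E] holding=D
step 2 (stack(D, E)): towers=[B; C; F/A/E/D] holding=-
step 3 (pickup(B)): towers=[C; F/A/E/D] holding=B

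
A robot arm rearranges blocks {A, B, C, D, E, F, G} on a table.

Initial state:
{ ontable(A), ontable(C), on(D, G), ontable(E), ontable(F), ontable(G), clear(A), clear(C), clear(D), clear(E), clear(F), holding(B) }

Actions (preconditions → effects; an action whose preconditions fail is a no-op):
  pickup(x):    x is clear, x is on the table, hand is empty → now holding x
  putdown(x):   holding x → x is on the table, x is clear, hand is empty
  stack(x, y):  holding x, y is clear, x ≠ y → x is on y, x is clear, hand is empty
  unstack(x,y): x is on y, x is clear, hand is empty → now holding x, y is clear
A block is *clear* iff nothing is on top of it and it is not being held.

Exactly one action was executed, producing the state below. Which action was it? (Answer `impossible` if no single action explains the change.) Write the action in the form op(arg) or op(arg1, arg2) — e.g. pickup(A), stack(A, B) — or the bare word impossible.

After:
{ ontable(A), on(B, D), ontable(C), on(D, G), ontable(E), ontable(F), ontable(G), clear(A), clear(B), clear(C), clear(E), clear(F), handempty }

stack(B, D)

target: towers=[A; C; E; F; G/D/B] holding=-
        putdown(B) → towers=[A; B; C; E; F; G/D] holding=-
       stack(B, F) → towers=[A; C; E; F/B; G/D] holding=-
       stack(B, D) → towers=[A; C; E; F; G/D/B] holding=-  ← match
       stack(B, A) → towers=[A/B; C; E; F; G/D] holding=-
       stack(B, E) → towers=[A; C; E/B; F; G/D] holding=-
       stack(B, C) → towers=[A; C/B; E; F; G/D] holding=-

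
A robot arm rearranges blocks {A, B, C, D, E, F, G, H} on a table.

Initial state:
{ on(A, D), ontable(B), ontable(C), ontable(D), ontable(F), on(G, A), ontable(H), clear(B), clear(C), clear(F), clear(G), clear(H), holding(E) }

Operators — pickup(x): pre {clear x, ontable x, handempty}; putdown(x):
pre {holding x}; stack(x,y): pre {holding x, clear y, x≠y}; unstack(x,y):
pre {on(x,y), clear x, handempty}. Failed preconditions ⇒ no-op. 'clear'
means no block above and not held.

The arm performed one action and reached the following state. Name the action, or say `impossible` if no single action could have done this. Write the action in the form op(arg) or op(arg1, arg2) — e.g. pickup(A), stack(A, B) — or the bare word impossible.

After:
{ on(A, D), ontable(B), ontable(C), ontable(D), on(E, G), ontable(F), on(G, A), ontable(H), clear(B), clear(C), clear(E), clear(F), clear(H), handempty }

stack(E, G)

target: towers=[B; C; D/A/G/E; F; H] holding=-
        putdown(E) → towers=[B; C; D/A/G; E; F; H] holding=-
       stack(E, G) → towers=[B; C; D/A/G/E; F; H] holding=-  ← match
       stack(E, H) → towers=[B; C; D/A/G; F; H/E] holding=-
       stack(E, B) → towers=[B/E; C; D/A/G; F; H] holding=-
       stack(E, F) → towers=[B; C; D/A/G; F/E; H] holding=-
       stack(E, C) → towers=[B; C/E; D/A/G; F; H] holding=-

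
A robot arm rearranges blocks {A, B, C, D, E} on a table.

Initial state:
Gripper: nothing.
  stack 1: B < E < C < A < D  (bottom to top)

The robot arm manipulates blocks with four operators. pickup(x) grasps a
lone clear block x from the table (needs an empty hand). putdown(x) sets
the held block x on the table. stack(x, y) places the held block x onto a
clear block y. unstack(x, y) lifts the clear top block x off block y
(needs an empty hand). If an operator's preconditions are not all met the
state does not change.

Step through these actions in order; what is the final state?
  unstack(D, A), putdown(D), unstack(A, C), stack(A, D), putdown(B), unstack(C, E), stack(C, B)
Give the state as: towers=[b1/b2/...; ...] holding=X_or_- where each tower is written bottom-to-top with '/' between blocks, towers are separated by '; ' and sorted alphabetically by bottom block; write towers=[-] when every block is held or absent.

towers=[B/E; D/A] holding=C

step 1 (unstack(D, A)): towers=[B/E/C/A] holding=D
step 2 (putdown(D)): towers=[B/E/C/A; D] holding=-
step 3 (unstack(A, C)): towers=[B/E/C; D] holding=A
step 4 (stack(A, D)): towers=[B/E/C; D/A] holding=-
step 5 (putdown(B)) [no-op]: towers=[B/E/C; D/A] holding=-
step 6 (unstack(C, E)): towers=[B/E; D/A] holding=C
step 7 (stack(C, B)) [no-op]: towers=[B/E; D/A] holding=C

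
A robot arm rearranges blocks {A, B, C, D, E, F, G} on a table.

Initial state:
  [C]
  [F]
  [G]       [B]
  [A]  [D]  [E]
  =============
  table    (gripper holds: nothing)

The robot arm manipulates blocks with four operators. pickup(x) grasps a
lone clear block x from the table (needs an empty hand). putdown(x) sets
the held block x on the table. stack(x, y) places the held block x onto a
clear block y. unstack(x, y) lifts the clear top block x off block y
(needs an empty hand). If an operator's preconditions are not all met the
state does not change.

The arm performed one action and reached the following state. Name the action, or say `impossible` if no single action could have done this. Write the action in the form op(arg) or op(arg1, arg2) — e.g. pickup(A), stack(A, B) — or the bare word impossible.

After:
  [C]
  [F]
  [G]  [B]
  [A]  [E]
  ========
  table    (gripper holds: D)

pickup(D)

target: towers=[A/G/F/C; E/B] holding=D
     unstack(B, E) → towers=[A/G/F/C; D; E] holding=B
         pickup(D) → towers=[A/G/F/C; E/B] holding=D  ← match
     unstack(C, F) → towers=[A/G/F; D; E/B] holding=C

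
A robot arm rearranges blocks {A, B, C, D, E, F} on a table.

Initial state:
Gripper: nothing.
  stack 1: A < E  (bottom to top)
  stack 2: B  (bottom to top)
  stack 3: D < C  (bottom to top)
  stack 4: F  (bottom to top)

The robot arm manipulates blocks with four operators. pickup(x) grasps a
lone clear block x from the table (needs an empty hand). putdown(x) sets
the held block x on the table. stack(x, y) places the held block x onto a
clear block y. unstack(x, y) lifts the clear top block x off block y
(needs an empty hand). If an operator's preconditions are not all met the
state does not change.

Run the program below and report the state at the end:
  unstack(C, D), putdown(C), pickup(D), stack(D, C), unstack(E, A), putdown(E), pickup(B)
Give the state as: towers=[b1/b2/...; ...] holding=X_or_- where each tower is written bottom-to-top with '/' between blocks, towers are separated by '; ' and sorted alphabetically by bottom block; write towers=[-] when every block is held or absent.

towers=[A; C/D; E; F] holding=B

step 1 (unstack(C, D)): towers=[A/E; B; D; F] holding=C
step 2 (putdown(C)): towers=[A/E; B; C; D; F] holding=-
step 3 (pickup(D)): towers=[A/E; B; C; F] holding=D
step 4 (stack(D, C)): towers=[A/E; B; C/D; F] holding=-
step 5 (unstack(E, A)): towers=[A; B; C/D; F] holding=E
step 6 (putdown(E)): towers=[A; B; C/D; E; F] holding=-
step 7 (pickup(B)): towers=[A; C/D; E; F] holding=B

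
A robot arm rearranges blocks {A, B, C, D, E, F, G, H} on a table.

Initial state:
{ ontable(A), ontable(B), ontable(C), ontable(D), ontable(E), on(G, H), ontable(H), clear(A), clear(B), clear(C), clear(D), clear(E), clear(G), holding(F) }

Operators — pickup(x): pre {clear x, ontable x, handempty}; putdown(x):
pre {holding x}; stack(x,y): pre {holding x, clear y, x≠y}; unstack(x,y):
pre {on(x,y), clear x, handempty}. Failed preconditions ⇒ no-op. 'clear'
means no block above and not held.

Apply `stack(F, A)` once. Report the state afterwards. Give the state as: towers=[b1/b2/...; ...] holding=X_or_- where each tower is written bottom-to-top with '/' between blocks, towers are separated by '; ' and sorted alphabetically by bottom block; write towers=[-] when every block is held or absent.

before: towers=[A; B; C; D; E; H/G] holding=F
pre[stack(F, A)]: holding(F) ok, clear(A) ok, F≠A ok
all met → apply stack(F, A)
after:  towers=[A/F; B; C; D; E; H/G] holding=-

towers=[A/F; B; C; D; E; H/G] holding=-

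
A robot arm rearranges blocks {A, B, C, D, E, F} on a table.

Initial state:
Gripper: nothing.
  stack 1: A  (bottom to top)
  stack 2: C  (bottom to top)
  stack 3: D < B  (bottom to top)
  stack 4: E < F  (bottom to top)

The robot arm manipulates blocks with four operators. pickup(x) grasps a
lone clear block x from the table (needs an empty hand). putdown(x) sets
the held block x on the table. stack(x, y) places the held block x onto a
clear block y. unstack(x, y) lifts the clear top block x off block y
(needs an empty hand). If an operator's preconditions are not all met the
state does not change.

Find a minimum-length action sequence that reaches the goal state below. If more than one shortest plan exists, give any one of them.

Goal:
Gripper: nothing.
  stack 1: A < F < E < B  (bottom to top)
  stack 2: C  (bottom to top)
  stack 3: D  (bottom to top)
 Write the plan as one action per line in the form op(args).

step 1 (unstack(F, E)): towers=[A; C; D/B; E] holding=F
step 2 (stack(F, A)): towers=[A/F; C; D/B; E] holding=-
step 3 (pickup(E)): towers=[A/F; C; D/B] holding=E
step 4 (stack(E, F)): towers=[A/F/E; C; D/B] holding=-
step 5 (unstack(B, D)): towers=[A/F/E; C; D] holding=B
step 6 (stack(B, E)): towers=[A/F/E/B; C; D] holding=-
goal check: towers=[A/F/E/B; C; D] holding=- — reached (length 6, optimal by BFS)

unstack(F, E)
stack(F, A)
pickup(E)
stack(E, F)
unstack(B, D)
stack(B, E)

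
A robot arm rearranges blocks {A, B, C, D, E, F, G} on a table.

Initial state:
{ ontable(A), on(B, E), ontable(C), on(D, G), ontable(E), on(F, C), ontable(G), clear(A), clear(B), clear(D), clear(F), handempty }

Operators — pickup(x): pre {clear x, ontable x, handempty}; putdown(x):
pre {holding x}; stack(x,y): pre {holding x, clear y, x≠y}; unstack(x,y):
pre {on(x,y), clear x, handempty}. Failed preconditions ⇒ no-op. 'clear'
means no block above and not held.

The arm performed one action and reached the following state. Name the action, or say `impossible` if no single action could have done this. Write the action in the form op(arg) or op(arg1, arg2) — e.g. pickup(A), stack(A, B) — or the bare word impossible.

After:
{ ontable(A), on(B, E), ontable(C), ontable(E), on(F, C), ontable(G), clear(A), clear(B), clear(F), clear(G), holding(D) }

target: towers=[A; C/F; E/B; G] holding=D
     unstack(B, E) → towers=[A; C/F; E; G/D] holding=B
     unstack(F, C) → towers=[A; C; E/B; G/D] holding=F
     unstack(D, G) → towers=[A; C/F; E/B; G] holding=D  ← match
         pickup(A) → towers=[C/F; E/B; G/D] holding=A

unstack(D, G)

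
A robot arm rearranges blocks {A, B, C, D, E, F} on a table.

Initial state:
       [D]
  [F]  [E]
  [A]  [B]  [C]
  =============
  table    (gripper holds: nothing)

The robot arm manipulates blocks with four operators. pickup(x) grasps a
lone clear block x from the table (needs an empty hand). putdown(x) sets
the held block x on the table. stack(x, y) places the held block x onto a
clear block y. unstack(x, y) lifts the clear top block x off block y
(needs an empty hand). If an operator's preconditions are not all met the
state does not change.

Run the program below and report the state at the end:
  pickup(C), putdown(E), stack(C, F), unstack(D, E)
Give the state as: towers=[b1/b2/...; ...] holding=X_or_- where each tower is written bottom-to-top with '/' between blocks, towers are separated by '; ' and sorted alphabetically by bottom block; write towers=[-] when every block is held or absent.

towers=[A/F/C; B/E] holding=D

step 1 (pickup(C)): towers=[A/F; B/E/D] holding=C
step 2 (putdown(E)) [no-op]: towers=[A/F; B/E/D] holding=C
step 3 (stack(C, F)): towers=[A/F/C; B/E/D] holding=-
step 4 (unstack(D, E)): towers=[A/F/C; B/E] holding=D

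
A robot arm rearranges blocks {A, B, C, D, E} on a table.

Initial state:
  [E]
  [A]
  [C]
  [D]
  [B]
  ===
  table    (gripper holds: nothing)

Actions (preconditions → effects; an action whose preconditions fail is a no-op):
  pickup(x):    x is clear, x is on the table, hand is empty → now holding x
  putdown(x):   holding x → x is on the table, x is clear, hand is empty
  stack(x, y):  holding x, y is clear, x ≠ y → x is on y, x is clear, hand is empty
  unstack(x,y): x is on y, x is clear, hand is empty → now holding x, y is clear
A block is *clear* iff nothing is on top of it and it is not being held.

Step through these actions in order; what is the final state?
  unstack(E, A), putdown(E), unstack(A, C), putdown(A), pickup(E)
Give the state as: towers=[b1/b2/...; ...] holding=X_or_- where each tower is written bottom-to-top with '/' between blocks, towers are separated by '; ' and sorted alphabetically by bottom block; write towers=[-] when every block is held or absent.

step 1 (unstack(E, A)): towers=[B/D/C/A] holding=E
step 2 (putdown(E)): towers=[B/D/C/A; E] holding=-
step 3 (unstack(A, C)): towers=[B/D/C; E] holding=A
step 4 (putdown(A)): towers=[A; B/D/C; E] holding=-
step 5 (pickup(E)): towers=[A; B/D/C] holding=E

towers=[A; B/D/C] holding=E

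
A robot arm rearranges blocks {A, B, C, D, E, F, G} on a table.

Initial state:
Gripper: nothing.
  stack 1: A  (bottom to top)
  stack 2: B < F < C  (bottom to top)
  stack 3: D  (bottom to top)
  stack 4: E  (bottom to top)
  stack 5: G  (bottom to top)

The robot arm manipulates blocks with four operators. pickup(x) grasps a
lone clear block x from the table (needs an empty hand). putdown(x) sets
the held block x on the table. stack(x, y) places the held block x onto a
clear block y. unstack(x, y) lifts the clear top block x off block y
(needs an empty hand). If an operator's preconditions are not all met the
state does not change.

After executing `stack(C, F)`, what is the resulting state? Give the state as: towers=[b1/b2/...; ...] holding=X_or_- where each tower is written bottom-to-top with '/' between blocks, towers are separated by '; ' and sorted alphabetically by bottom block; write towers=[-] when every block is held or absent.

towers=[A; B/F/C; D; E; G] holding=-

before: towers=[A; B/F/C; D; E; G] holding=-
pre[stack(C, F)]: holding(C) fail, clear(F) fail, C≠F ok
holding(C), clear(F) unmet → stack(C, F) is a no-op
after:  towers=[A; B/F/C; D; E; G] holding=-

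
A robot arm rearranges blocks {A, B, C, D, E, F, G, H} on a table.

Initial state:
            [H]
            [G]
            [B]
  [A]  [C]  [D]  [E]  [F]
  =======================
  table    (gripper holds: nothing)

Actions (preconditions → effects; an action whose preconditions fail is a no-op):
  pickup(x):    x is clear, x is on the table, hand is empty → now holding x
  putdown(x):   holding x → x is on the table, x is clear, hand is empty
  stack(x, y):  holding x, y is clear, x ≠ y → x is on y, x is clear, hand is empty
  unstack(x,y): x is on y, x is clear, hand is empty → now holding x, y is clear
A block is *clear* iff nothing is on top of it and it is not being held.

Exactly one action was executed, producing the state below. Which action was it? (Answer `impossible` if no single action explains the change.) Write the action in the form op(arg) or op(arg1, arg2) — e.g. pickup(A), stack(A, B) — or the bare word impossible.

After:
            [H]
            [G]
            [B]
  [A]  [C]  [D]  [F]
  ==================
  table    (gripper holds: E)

pickup(E)

target: towers=[A; C; D/B/G/H; F] holding=E
         pickup(A) → towers=[C; D/B/G/H; E; F] holding=A
         pickup(E) → towers=[A; C; D/B/G/H; F] holding=E  ← match
     unstack(H, G) → towers=[A; C; D/B/G; E; F] holding=H
         pickup(F) → towers=[A; C; D/B/G/H; E] holding=F
         pickup(C) → towers=[A; D/B/G/H; E; F] holding=C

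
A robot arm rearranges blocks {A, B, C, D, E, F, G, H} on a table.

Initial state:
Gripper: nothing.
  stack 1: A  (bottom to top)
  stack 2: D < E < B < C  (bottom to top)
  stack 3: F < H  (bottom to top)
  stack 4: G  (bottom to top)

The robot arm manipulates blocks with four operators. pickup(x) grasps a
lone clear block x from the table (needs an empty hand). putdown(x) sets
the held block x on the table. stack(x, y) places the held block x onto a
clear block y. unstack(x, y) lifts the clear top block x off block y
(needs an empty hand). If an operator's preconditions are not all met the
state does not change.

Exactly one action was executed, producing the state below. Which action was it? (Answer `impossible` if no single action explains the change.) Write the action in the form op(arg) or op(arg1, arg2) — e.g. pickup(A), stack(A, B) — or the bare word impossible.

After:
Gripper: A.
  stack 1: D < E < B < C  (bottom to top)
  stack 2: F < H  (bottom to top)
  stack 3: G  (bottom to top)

pickup(A)

target: towers=[D/E/B/C; F/H; G] holding=A
         pickup(G) → towers=[A; D/E/B/C; F/H] holding=G
         pickup(A) → towers=[D/E/B/C; F/H; G] holding=A  ← match
     unstack(H, F) → towers=[A; D/E/B/C; F; G] holding=H
     unstack(C, B) → towers=[A; D/E/B; F/H; G] holding=C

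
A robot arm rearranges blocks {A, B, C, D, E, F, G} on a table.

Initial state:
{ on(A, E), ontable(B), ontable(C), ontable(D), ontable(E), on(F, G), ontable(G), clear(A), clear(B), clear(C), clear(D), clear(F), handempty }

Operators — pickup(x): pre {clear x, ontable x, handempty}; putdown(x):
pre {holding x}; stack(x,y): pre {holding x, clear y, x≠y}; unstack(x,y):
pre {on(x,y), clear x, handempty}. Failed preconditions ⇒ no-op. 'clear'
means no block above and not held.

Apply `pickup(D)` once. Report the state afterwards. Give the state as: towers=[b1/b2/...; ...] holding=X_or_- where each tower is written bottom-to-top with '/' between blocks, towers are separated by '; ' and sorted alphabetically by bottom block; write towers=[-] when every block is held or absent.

towers=[B; C; E/A; G/F] holding=D

before: towers=[B; C; D; E/A; G/F] holding=-
pre[pickup(D)]: clear(D) yes, ontable(D) yes, handempty yes
all met → apply pickup(D)
after:  towers=[B; C; E/A; G/F] holding=D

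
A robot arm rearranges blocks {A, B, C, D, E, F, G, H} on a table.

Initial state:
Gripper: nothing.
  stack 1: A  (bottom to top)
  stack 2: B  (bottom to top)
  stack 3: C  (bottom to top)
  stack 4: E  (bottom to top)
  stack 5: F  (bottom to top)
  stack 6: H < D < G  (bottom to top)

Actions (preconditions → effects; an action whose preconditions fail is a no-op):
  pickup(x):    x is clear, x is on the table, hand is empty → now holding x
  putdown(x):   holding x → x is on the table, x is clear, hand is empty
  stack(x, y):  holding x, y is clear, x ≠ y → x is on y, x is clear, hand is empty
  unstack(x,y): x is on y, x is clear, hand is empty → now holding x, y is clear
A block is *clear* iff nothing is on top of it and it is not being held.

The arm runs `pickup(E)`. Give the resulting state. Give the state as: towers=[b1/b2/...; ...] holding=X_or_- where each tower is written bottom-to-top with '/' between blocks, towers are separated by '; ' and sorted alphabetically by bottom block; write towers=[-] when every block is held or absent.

before: towers=[A; B; C; E; F; H/D/G] holding=-
pre[pickup(E)]: clear(E) ✓, ontable(E) ✓, handempty ✓
all met → apply pickup(E)
after:  towers=[A; B; C; F; H/D/G] holding=E

towers=[A; B; C; F; H/D/G] holding=E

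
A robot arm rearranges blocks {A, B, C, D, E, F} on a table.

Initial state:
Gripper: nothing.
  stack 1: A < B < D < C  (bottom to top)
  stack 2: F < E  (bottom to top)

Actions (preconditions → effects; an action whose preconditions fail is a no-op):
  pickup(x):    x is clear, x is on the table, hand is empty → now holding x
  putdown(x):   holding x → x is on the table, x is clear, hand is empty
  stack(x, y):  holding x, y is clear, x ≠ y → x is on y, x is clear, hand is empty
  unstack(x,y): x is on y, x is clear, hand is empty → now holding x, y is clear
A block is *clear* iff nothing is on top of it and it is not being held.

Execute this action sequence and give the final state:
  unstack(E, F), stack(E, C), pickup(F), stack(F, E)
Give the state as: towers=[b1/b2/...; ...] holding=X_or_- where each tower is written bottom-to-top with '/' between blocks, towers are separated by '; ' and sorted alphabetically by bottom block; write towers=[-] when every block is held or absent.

step 1 (unstack(E, F)): towers=[A/B/D/C; F] holding=E
step 2 (stack(E, C)): towers=[A/B/D/C/E; F] holding=-
step 3 (pickup(F)): towers=[A/B/D/C/E] holding=F
step 4 (stack(F, E)): towers=[A/B/D/C/E/F] holding=-

towers=[A/B/D/C/E/F] holding=-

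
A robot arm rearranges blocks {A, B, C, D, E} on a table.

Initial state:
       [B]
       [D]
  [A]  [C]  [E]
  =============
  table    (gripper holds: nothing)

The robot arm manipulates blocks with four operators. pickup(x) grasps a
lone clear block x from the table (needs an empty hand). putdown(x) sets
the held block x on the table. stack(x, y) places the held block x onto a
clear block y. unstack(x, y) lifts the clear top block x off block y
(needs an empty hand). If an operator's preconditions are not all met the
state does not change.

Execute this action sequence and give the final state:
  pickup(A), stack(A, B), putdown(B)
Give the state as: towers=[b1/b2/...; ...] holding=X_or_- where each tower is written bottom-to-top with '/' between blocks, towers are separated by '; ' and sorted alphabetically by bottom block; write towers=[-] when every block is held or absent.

step 1 (pickup(A)): towers=[C/D/B; E] holding=A
step 2 (stack(A, B)): towers=[C/D/B/A; E] holding=-
step 3 (putdown(B)) [no-op]: towers=[C/D/B/A; E] holding=-

towers=[C/D/B/A; E] holding=-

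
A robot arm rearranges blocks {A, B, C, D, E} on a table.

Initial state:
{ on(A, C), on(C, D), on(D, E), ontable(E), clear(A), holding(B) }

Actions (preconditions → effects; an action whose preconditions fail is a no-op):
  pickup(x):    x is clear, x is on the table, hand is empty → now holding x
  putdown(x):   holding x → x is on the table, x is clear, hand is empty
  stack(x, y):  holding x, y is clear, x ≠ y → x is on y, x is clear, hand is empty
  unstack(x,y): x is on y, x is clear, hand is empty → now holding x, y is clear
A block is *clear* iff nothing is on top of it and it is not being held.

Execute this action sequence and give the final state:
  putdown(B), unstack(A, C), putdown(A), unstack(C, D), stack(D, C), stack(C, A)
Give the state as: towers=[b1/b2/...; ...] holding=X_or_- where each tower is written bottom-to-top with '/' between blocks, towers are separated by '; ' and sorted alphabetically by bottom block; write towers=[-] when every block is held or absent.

step 1 (putdown(B)): towers=[B; E/D/C/A] holding=-
step 2 (unstack(A, C)): towers=[B; E/D/C] holding=A
step 3 (putdown(A)): towers=[A; B; E/D/C] holding=-
step 4 (unstack(C, D)): towers=[A; B; E/D] holding=C
step 5 (stack(D, C)) [no-op]: towers=[A; B; E/D] holding=C
step 6 (stack(C, A)): towers=[A/C; B; E/D] holding=-

towers=[A/C; B; E/D] holding=-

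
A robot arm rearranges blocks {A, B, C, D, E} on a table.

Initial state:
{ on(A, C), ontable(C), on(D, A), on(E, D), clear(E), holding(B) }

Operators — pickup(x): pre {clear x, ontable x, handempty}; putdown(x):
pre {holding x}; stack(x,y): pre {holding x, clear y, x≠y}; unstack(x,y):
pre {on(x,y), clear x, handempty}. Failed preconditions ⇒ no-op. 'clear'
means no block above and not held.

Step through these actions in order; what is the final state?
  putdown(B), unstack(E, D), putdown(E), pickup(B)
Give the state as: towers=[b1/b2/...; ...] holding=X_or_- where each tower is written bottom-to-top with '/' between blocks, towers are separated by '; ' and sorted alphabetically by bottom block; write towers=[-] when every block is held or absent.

towers=[C/A/D; E] holding=B

step 1 (putdown(B)): towers=[B; C/A/D/E] holding=-
step 2 (unstack(E, D)): towers=[B; C/A/D] holding=E
step 3 (putdown(E)): towers=[B; C/A/D; E] holding=-
step 4 (pickup(B)): towers=[C/A/D; E] holding=B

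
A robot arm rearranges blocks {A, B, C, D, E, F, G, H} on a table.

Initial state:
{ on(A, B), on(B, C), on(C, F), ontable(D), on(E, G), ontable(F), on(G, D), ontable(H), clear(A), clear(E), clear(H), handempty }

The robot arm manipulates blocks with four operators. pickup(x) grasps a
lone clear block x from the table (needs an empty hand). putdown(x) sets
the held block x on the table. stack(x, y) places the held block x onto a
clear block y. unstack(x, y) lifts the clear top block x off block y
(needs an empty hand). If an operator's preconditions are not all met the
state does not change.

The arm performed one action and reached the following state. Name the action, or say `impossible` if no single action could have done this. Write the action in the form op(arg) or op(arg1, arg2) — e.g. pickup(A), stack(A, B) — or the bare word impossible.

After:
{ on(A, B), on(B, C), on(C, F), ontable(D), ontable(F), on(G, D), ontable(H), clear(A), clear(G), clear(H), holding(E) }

target: towers=[D/G; F/C/B/A; H] holding=E
     unstack(A, B) → towers=[D/G/E; F/C/B; H] holding=A
     unstack(E, G) → towers=[D/G; F/C/B/A; H] holding=E  ← match
         pickup(H) → towers=[D/G/E; F/C/B/A] holding=H

unstack(E, G)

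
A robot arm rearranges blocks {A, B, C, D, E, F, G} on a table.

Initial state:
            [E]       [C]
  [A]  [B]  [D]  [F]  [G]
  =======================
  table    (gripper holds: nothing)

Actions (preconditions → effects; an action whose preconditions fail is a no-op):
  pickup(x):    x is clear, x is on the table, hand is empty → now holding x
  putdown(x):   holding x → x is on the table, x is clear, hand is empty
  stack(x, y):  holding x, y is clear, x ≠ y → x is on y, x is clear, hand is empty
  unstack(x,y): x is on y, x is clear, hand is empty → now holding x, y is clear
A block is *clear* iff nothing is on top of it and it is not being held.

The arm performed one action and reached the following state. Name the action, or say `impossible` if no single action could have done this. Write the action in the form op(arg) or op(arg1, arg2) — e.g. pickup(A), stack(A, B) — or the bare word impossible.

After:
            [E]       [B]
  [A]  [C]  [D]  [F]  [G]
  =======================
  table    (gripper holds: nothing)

target: towers=[A; C; D/E; F; G/B] holding=-
         pickup(B) → towers=[A; D/E; F; G/C] holding=B
         pickup(F) → towers=[A; B; D/E; G/C] holding=F
         pickup(A) → towers=[B; D/E; F; G/C] holding=A
     unstack(E, D) → towers=[A; B; D; F; G/C] holding=E
     unstack(C, G) → towers=[A; B; D/E; F; G] holding=C
none of the 5 applicable actions match → impossible

impossible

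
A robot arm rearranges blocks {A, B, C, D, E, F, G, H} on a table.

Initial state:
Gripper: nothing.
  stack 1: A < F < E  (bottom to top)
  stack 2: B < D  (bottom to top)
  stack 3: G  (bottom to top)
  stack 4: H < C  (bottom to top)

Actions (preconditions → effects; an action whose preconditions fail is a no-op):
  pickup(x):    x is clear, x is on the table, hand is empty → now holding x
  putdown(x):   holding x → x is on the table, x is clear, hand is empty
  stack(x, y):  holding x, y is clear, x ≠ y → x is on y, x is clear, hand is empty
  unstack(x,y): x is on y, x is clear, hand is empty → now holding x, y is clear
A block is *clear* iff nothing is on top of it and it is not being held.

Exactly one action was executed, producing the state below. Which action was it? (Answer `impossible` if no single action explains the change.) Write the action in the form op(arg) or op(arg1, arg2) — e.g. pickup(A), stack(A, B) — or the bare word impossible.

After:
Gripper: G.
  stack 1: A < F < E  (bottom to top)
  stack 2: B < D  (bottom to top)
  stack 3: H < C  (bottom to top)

pickup(G)

target: towers=[A/F/E; B/D; H/C] holding=G
         pickup(G) → towers=[A/F/E; B/D; H/C] holding=G  ← match
     unstack(E, F) → towers=[A/F; B/D; G; H/C] holding=E
     unstack(D, B) → towers=[A/F/E; B; G; H/C] holding=D
     unstack(C, H) → towers=[A/F/E; B/D; G; H] holding=C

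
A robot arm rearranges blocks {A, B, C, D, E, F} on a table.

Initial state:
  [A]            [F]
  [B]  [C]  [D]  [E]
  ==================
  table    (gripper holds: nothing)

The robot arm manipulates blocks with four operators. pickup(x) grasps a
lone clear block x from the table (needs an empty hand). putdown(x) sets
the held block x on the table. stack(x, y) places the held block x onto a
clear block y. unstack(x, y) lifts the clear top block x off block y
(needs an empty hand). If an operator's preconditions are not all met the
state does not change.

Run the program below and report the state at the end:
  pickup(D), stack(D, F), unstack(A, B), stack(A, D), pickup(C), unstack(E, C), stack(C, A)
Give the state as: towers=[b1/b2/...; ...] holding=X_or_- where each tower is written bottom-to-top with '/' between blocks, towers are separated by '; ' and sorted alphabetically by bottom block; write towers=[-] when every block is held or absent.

towers=[B; E/F/D/A/C] holding=-

step 1 (pickup(D)): towers=[B/A; C; E/F] holding=D
step 2 (stack(D, F)): towers=[B/A; C; E/F/D] holding=-
step 3 (unstack(A, B)): towers=[B; C; E/F/D] holding=A
step 4 (stack(A, D)): towers=[B; C; E/F/D/A] holding=-
step 5 (pickup(C)): towers=[B; E/F/D/A] holding=C
step 6 (unstack(E, C)) [no-op]: towers=[B; E/F/D/A] holding=C
step 7 (stack(C, A)): towers=[B; E/F/D/A/C] holding=-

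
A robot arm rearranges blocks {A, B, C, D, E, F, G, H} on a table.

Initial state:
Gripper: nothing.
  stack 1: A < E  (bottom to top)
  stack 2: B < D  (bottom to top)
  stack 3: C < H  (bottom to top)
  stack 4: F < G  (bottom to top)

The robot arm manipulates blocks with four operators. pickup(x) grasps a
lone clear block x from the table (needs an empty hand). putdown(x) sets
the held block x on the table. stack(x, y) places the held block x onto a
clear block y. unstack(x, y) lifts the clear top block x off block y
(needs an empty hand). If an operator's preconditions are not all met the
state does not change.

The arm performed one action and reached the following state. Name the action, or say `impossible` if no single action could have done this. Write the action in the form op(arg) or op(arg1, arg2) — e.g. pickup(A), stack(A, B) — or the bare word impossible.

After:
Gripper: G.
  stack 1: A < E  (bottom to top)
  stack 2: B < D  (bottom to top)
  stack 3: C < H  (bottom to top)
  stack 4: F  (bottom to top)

unstack(G, F)

target: towers=[A/E; B/D; C/H; F] holding=G
     unstack(G, F) → towers=[A/E; B/D; C/H; F] holding=G  ← match
     unstack(E, A) → towers=[A; B/D; C/H; F/G] holding=E
     unstack(H, C) → towers=[A/E; B/D; C; F/G] holding=H
     unstack(D, B) → towers=[A/E; B; C/H; F/G] holding=D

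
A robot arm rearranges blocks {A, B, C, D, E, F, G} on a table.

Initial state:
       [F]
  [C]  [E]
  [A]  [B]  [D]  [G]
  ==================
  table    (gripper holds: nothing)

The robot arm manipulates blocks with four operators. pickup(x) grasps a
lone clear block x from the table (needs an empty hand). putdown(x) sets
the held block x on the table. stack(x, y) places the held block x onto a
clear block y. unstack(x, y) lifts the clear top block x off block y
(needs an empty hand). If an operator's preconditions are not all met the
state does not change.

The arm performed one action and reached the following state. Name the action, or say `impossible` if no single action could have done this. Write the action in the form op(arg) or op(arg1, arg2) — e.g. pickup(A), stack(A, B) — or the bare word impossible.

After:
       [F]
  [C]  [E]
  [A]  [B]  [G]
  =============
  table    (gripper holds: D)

target: towers=[A/C; B/E/F; G] holding=D
     unstack(F, E) → towers=[A/C; B/E; D; G] holding=F
         pickup(G) → towers=[A/C; B/E/F; D] holding=G
         pickup(D) → towers=[A/C; B/E/F; G] holding=D  ← match
     unstack(C, A) → towers=[A; B/E/F; D; G] holding=C

pickup(D)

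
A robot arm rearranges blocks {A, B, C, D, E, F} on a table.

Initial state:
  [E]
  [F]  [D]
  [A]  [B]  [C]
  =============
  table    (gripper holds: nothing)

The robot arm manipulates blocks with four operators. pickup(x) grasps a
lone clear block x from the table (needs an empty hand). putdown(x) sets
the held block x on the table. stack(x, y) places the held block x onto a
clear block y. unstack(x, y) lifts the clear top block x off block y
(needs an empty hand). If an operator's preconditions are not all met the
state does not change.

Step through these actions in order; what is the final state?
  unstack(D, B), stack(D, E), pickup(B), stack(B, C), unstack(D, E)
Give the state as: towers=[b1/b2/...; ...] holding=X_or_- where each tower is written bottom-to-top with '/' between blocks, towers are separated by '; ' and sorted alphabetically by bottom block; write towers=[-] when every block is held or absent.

towers=[A/F/E; C/B] holding=D

step 1 (unstack(D, B)): towers=[A/F/E; B; C] holding=D
step 2 (stack(D, E)): towers=[A/F/E/D; B; C] holding=-
step 3 (pickup(B)): towers=[A/F/E/D; C] holding=B
step 4 (stack(B, C)): towers=[A/F/E/D; C/B] holding=-
step 5 (unstack(D, E)): towers=[A/F/E; C/B] holding=D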